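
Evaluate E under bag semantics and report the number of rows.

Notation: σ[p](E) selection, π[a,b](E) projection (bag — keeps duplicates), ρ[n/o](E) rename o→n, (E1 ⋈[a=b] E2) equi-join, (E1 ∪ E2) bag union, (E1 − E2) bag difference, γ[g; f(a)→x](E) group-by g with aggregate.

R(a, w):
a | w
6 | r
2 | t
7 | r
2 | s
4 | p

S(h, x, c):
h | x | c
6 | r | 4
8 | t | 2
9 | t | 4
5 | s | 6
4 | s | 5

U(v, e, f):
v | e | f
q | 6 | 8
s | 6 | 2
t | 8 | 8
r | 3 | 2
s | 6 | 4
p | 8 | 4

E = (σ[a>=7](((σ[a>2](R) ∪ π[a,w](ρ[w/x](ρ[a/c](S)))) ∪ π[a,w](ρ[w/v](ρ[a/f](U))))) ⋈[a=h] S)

Subexpression sizes:
  R → 5
  σ[a>2](R) → 3
  S → 5
  ρ[a/c](S) → 5
  ρ[w/x](ρ[a/c](S)) → 5
  π[a,w](ρ[w/x](ρ[a/c](S))) → 5
  (σ[a>2](R) ∪ π[a,w](ρ[w/x](ρ[a/c](S)))) → 8
  U → 6
  ρ[a/f](U) → 6
  ρ[w/v](ρ[a/f](U)) → 6
  π[a,w](ρ[w/v](ρ[a/f](U))) → 6
  ((σ[a>2](R) ∪ π[a,w](ρ[w/x](ρ[a/c](S)))) ∪ π[a,w](ρ[w/v](ρ[a/f](U)))) → 14
  σ[a>=7](((σ[a>2](R) ∪ π[a,w](ρ[w/x](ρ[a/c](S)))) ∪ π[a,w](ρ[w/v](ρ[a/f](U))))) → 3
  S → 5
  (σ[a>=7](((σ[a>2](R) ∪ π[a,w](ρ[w/x](ρ[a/c](S)))) ∪ π[a,w](ρ[w/v](ρ[a/f](U))))) ⋈[a=h] S) → 2

|E| = 2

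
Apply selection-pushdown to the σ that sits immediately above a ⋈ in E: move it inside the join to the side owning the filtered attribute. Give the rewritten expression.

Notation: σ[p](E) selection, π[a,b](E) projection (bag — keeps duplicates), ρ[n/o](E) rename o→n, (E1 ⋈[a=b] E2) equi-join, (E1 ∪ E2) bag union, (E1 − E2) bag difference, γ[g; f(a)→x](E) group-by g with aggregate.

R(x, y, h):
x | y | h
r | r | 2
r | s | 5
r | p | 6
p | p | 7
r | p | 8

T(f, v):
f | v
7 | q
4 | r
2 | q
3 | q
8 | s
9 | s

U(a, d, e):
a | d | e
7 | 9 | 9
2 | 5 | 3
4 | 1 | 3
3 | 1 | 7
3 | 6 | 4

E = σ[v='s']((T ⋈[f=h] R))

σ filters on v, owned by the left side.
E' = (σ[v='s'](T) ⋈[f=h] R)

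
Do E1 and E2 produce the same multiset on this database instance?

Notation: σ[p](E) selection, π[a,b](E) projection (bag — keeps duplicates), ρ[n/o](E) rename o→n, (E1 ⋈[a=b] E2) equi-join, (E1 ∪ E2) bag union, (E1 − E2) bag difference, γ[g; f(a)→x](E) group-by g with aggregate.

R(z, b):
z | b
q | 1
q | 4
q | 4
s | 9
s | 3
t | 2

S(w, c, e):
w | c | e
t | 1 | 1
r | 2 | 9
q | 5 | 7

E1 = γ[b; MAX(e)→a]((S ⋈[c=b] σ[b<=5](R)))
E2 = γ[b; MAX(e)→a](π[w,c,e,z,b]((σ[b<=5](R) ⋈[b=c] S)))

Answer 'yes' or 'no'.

E1 row counts bottom-up:
  S → 3
  R → 6
  σ[b<=5](R) → 5
  (S ⋈[c=b] σ[b<=5](R)) → 2
  γ[b; MAX(e)→a]((S ⋈[c=b] σ[b<=5](R))) → 2
E2 row counts bottom-up:
  R → 6
  σ[b<=5](R) → 5
  S → 3
  (σ[b<=5](R) ⋈[b=c] S) → 2
  π[w,c,e,z,b]((σ[b<=5](R) ⋈[b=c] S)) → 2
  γ[b; MAX(e)→a](π[w,c,e,z,b]((σ[b<=5](R) ⋈[b=c] S))) → 2

E1 and E2 produce the same multiset:
b | a
1 | 1
2 | 9

yes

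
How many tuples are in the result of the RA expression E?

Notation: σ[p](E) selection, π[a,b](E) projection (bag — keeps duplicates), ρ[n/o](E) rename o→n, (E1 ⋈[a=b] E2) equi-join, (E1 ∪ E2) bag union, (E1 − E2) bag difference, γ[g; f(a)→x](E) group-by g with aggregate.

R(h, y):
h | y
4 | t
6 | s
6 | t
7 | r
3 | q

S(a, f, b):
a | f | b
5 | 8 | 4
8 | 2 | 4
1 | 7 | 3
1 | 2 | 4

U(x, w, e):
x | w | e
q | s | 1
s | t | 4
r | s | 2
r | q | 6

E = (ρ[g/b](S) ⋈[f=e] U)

Subexpression sizes:
  S → 4
  ρ[g/b](S) → 4
  U → 4
  (ρ[g/b](S) ⋈[f=e] U) → 2

|E| = 2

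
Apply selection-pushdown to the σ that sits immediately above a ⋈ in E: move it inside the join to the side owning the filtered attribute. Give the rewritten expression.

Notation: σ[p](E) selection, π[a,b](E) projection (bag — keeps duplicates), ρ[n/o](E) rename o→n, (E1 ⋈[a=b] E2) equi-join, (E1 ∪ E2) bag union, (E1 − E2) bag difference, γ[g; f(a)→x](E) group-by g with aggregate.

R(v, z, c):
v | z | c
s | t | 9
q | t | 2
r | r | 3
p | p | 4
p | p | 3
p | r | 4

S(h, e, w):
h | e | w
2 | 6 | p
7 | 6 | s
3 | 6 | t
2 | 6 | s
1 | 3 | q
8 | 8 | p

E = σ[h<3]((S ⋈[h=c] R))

σ filters on h, owned by the left side.
E' = (σ[h<3](S) ⋈[h=c] R)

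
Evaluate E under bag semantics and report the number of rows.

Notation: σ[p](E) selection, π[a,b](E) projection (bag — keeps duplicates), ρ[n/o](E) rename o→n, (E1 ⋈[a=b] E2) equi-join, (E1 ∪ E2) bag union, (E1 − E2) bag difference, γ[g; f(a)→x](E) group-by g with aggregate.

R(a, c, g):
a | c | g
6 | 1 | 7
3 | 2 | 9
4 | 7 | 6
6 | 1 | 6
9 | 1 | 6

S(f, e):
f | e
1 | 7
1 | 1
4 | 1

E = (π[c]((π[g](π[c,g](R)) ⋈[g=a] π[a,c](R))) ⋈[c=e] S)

Subexpression sizes:
  R → 5
  π[c,g](R) → 5
  π[g](π[c,g](R)) → 5
  R → 5
  π[a,c](R) → 5
  (π[g](π[c,g](R)) ⋈[g=a] π[a,c](R)) → 7
  π[c]((π[g](π[c,g](R)) ⋈[g=a] π[a,c](R))) → 7
  S → 3
  (π[c]((π[g](π[c,g](R)) ⋈[g=a] π[a,c](R))) ⋈[c=e] S) → 14

|E| = 14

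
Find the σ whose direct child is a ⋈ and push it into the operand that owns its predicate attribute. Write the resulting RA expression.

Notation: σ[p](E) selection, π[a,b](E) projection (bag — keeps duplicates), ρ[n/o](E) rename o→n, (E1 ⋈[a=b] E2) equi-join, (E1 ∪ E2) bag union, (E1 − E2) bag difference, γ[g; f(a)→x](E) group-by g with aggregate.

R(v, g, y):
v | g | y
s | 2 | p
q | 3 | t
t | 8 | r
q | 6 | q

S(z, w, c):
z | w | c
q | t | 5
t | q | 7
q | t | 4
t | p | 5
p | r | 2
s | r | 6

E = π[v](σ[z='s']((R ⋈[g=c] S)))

σ filters on z, owned by the right side.
E' = π[v]((R ⋈[g=c] σ[z='s'](S)))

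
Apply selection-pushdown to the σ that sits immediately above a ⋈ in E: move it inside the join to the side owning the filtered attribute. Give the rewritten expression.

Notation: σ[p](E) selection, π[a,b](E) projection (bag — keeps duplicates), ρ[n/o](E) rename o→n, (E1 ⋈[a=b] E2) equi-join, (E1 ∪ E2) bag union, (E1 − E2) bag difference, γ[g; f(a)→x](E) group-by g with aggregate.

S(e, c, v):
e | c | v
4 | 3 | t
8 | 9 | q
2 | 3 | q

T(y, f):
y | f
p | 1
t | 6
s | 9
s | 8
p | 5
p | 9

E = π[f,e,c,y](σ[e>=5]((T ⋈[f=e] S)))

σ filters on e, owned by the right side.
E' = π[f,e,c,y]((T ⋈[f=e] σ[e>=5](S)))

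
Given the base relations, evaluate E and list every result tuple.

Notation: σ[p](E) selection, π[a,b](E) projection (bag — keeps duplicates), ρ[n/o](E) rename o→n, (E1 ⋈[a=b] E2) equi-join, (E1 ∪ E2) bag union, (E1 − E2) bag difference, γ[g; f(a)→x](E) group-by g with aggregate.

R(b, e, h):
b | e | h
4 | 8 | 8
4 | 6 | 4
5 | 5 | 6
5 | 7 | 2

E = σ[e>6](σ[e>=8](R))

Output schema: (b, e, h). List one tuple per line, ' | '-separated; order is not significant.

Subexpression sizes:
  R → 4
  σ[e>=8](R) → 1
  σ[e>6](σ[e>=8](R)) → 1

== RESULT ==
b | e | h
4 | 8 | 8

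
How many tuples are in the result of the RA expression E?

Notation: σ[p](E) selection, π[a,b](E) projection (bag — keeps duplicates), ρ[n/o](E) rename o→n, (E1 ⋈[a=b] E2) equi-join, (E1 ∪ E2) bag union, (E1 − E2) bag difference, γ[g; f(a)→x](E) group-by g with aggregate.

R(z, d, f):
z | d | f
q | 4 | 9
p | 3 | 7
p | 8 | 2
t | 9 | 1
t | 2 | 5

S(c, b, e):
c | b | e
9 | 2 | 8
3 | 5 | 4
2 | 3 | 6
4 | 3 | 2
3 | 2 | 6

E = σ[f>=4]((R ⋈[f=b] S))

Per-node cardinality:
  R → 5
  S → 5
  (R ⋈[f=b] S) → 3
  σ[f>=4]((R ⋈[f=b] S)) → 1

|E| = 1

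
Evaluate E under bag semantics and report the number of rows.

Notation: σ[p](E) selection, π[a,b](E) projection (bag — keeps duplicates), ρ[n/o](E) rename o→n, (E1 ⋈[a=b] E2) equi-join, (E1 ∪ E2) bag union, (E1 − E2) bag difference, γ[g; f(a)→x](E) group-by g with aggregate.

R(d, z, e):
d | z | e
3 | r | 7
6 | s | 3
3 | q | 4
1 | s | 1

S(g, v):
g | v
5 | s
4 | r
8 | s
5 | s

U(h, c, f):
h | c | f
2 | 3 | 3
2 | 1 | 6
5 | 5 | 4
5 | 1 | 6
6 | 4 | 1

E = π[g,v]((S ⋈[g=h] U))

Per-node cardinality:
  S → 4
  U → 5
  (S ⋈[g=h] U) → 4
  π[g,v]((S ⋈[g=h] U)) → 4

|E| = 4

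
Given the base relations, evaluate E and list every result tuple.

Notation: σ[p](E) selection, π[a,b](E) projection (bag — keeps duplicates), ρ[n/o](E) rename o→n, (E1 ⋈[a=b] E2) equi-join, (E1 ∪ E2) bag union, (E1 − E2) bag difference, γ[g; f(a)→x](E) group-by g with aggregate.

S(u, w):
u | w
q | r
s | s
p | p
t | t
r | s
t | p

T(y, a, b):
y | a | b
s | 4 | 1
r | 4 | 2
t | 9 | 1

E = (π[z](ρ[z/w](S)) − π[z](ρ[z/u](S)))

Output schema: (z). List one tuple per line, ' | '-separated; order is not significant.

Stepwise |·|:
  S → 6
  ρ[z/w](S) → 6
  π[z](ρ[z/w](S)) → 6
  S → 6
  ρ[z/u](S) → 6
  π[z](ρ[z/u](S)) → 6
  (π[z](ρ[z/w](S)) − π[z](ρ[z/u](S))) → 2

== RESULT ==
z
p
s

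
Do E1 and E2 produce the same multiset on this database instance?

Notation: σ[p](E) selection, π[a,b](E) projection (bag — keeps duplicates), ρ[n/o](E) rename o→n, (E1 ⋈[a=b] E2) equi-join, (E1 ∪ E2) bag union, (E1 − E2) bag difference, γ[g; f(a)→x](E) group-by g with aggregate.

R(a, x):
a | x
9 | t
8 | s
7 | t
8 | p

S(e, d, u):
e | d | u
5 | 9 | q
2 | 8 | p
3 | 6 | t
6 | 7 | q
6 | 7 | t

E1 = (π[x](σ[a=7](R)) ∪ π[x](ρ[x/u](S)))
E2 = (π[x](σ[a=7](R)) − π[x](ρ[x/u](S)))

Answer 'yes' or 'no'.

E1 subexpression sizes:
  R → 4
  σ[a=7](R) → 1
  π[x](σ[a=7](R)) → 1
  S → 5
  ρ[x/u](S) → 5
  π[x](ρ[x/u](S)) → 5
  (π[x](σ[a=7](R)) ∪ π[x](ρ[x/u](S))) → 6
E2 subexpression sizes:
  R → 4
  σ[a=7](R) → 1
  π[x](σ[a=7](R)) → 1
  S → 5
  ρ[x/u](S) → 5
  π[x](ρ[x/u](S)) → 5
  (π[x](σ[a=7](R)) − π[x](ρ[x/u](S))) → 0

E1 result:
x
p
q
q
t
t
t
E2 result:
x
(0 rows)
Witness: ('t',) appears 3× in E1 but 0× in E2.

no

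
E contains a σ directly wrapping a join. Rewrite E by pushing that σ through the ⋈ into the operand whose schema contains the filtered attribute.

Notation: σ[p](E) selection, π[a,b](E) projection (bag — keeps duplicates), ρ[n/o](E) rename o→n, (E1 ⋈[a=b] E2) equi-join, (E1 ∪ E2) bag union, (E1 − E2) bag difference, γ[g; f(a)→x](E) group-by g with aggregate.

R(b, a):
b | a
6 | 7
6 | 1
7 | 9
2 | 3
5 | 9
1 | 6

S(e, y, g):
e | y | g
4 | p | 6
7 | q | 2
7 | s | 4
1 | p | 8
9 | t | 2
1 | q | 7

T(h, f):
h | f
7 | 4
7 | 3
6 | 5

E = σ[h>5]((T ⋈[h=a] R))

σ filters on h, owned by the left side.
E' = (σ[h>5](T) ⋈[h=a] R)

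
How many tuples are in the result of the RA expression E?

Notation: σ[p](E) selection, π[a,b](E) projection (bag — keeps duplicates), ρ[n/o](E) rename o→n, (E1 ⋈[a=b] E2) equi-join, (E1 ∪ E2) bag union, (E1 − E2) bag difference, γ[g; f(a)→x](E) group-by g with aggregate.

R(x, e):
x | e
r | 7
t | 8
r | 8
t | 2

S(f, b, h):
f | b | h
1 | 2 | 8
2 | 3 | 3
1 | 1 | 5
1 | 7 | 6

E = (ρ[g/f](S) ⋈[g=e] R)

Stepwise |·|:
  S → 4
  ρ[g/f](S) → 4
  R → 4
  (ρ[g/f](S) ⋈[g=e] R) → 1

|E| = 1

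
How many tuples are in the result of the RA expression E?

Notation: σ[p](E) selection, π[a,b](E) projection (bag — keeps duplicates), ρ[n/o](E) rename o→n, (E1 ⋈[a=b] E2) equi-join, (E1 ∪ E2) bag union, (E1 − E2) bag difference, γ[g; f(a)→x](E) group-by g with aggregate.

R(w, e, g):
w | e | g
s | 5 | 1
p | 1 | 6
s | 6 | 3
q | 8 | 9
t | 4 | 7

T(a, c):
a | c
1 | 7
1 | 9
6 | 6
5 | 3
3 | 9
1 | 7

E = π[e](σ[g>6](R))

Per-node cardinality:
  R → 5
  σ[g>6](R) → 2
  π[e](σ[g>6](R)) → 2

|E| = 2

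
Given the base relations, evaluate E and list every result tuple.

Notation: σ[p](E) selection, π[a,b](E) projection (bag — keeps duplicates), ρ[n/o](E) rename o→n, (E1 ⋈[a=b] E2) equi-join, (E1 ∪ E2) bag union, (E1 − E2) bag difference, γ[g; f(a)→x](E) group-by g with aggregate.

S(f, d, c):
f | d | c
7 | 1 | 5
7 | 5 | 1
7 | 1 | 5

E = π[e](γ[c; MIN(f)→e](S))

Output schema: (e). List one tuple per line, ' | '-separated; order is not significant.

Stepwise |·|:
  S → 3
  γ[c; MIN(f)→e](S) → 2
  π[e](γ[c; MIN(f)→e](S)) → 2

== RESULT ==
e
7
7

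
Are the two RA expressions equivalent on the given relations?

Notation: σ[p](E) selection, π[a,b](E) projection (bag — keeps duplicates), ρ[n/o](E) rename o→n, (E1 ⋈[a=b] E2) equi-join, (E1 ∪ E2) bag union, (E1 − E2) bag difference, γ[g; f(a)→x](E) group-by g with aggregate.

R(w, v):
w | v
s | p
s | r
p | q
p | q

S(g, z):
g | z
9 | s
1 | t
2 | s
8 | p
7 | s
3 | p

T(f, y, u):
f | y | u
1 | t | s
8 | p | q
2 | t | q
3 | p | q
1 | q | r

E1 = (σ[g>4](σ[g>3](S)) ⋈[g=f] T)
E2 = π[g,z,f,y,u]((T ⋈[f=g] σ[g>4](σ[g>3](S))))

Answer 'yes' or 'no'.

E1 row counts bottom-up:
  S → 6
  σ[g>3](S) → 3
  σ[g>4](σ[g>3](S)) → 3
  T → 5
  (σ[g>4](σ[g>3](S)) ⋈[g=f] T) → 1
E2 row counts bottom-up:
  T → 5
  S → 6
  σ[g>3](S) → 3
  σ[g>4](σ[g>3](S)) → 3
  (T ⋈[f=g] σ[g>4](σ[g>3](S))) → 1
  π[g,z,f,y,u]((T ⋈[f=g] σ[g>4](σ[g>3](S)))) → 1

E1 and E2 produce the same multiset:
g | z | f | y | u
8 | p | 8 | p | q

yes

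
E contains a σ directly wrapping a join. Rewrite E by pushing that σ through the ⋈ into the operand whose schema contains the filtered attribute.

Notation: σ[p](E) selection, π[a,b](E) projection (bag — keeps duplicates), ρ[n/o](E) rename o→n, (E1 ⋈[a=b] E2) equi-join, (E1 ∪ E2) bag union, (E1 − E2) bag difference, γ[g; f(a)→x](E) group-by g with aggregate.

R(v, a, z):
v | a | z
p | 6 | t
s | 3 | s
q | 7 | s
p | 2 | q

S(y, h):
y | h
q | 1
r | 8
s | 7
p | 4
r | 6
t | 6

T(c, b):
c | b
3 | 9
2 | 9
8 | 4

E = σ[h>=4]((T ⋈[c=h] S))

σ filters on h, owned by the right side.
E' = (T ⋈[c=h] σ[h>=4](S))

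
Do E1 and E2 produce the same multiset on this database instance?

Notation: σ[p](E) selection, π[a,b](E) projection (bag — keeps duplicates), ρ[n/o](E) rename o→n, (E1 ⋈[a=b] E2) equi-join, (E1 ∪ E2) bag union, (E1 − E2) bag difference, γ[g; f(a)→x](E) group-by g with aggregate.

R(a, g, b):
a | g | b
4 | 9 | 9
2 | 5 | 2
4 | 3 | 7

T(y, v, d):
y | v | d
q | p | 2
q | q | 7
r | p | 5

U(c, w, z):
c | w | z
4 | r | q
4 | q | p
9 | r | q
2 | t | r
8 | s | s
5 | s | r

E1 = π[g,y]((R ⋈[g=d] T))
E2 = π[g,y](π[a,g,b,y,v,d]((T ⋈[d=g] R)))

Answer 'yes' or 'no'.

E1 stepwise |·|:
  R → 3
  T → 3
  (R ⋈[g=d] T) → 1
  π[g,y]((R ⋈[g=d] T)) → 1
E2 stepwise |·|:
  T → 3
  R → 3
  (T ⋈[d=g] R) → 1
  π[a,g,b,y,v,d]((T ⋈[d=g] R)) → 1
  π[g,y](π[a,g,b,y,v,d]((T ⋈[d=g] R))) → 1

E1 and E2 produce the same multiset:
g | y
5 | r

yes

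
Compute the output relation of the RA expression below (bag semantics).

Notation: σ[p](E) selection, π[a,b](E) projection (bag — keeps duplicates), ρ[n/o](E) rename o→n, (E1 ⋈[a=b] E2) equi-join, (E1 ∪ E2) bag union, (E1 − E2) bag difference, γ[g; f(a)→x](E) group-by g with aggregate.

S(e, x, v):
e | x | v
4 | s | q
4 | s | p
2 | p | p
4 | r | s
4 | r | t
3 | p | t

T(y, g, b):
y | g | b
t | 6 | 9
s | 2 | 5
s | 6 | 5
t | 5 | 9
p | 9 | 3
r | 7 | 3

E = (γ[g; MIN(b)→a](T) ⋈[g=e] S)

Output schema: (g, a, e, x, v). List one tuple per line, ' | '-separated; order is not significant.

Row counts bottom-up:
  T → 6
  γ[g; MIN(b)→a](T) → 5
  S → 6
  (γ[g; MIN(b)→a](T) ⋈[g=e] S) → 1

== RESULT ==
g | a | e | x | v
2 | 5 | 2 | p | p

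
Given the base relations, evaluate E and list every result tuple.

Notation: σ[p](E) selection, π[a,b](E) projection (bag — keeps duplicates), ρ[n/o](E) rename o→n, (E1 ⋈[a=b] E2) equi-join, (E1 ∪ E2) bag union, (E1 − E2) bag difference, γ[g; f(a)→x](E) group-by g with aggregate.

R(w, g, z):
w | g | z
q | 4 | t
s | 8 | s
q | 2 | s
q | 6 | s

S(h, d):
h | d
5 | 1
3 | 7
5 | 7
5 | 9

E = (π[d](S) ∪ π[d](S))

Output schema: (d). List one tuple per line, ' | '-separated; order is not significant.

Stepwise |·|:
  S → 4
  π[d](S) → 4
  S → 4
  π[d](S) → 4
  (π[d](S) ∪ π[d](S)) → 8

== RESULT ==
d
1
1
7
7
7
7
9
9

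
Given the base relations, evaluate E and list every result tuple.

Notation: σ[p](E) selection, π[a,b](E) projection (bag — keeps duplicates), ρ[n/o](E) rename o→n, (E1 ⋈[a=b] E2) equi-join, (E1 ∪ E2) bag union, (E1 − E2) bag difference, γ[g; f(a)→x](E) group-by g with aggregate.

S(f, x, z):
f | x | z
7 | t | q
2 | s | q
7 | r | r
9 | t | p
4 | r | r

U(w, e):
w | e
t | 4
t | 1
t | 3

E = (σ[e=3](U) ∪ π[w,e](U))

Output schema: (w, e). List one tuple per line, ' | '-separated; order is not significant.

Subexpression sizes:
  U → 3
  σ[e=3](U) → 1
  U → 3
  π[w,e](U) → 3
  (σ[e=3](U) ∪ π[w,e](U)) → 4

== RESULT ==
w | e
t | 1
t | 3
t | 3
t | 4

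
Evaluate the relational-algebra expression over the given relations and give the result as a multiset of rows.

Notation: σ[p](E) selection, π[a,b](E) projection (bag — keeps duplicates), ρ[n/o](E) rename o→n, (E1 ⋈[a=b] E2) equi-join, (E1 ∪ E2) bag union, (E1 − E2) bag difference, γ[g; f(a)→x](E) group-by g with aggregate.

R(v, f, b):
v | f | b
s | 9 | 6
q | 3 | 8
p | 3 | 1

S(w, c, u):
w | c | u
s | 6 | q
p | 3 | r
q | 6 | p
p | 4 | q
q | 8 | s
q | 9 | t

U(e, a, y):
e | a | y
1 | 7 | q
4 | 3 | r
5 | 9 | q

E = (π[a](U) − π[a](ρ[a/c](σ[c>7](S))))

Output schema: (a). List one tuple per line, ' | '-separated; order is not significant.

Stepwise |·|:
  U → 3
  π[a](U) → 3
  S → 6
  σ[c>7](S) → 2
  ρ[a/c](σ[c>7](S)) → 2
  π[a](ρ[a/c](σ[c>7](S))) → 2
  (π[a](U) − π[a](ρ[a/c](σ[c>7](S)))) → 2

== RESULT ==
a
3
7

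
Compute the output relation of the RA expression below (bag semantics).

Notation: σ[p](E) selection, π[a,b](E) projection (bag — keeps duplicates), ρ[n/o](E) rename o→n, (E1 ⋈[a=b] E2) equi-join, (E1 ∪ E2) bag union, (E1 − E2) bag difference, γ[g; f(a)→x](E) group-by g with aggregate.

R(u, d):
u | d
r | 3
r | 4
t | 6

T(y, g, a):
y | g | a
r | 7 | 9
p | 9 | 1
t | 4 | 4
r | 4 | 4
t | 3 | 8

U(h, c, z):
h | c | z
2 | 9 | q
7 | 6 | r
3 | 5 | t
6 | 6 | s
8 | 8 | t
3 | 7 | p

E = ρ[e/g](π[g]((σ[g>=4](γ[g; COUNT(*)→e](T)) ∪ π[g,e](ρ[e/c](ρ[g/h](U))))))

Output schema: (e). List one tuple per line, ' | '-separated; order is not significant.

Per-node cardinality:
  T → 5
  γ[g; COUNT(*)→e](T) → 4
  σ[g>=4](γ[g; COUNT(*)→e](T)) → 3
  U → 6
  ρ[g/h](U) → 6
  ρ[e/c](ρ[g/h](U)) → 6
  π[g,e](ρ[e/c](ρ[g/h](U))) → 6
  (σ[g>=4](γ[g; COUNT(*)→e](T)) ∪ π[g,e](ρ[e/c](ρ[g/h](U)))) → 9
  π[g]((σ[g>=4](γ[g; COUNT(*)→e](T)) ∪ π[g,e](ρ[e/c](ρ[g/h](U))))) → 9
  ρ[e/g](π[g]((σ[g>=4](γ[g; COUNT(*)→e](T)) ∪ π[g,e](ρ[e/c](ρ[g/h](U)))))) → 9

== RESULT ==
e
2
3
3
4
6
7
7
8
9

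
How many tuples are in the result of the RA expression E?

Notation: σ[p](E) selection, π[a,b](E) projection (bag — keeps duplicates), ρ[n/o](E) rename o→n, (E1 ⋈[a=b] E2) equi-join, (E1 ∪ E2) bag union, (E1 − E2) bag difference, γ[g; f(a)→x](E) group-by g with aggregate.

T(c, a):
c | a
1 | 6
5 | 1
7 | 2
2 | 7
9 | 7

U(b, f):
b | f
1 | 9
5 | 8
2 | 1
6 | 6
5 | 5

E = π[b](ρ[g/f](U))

Per-node cardinality:
  U → 5
  ρ[g/f](U) → 5
  π[b](ρ[g/f](U)) → 5

|E| = 5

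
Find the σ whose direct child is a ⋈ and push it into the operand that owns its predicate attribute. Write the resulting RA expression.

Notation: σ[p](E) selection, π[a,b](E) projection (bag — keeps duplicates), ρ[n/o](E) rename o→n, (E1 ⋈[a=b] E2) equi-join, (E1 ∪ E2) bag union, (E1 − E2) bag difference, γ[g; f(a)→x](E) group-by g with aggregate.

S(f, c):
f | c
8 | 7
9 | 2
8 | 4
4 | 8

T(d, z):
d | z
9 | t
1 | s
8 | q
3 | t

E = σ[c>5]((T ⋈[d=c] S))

σ filters on c, owned by the right side.
E' = (T ⋈[d=c] σ[c>5](S))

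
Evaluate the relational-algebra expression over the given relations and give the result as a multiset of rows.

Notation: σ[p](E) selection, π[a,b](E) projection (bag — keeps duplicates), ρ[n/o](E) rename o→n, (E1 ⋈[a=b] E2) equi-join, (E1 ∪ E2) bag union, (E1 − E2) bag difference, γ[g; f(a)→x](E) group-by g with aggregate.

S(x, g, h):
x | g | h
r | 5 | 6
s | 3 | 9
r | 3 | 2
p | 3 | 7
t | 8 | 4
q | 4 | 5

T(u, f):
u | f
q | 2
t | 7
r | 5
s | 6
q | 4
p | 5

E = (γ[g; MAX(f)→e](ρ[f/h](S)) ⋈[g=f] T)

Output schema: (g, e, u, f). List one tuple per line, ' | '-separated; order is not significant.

Stepwise |·|:
  S → 6
  ρ[f/h](S) → 6
  γ[g; MAX(f)→e](ρ[f/h](S)) → 4
  T → 6
  (γ[g; MAX(f)→e](ρ[f/h](S)) ⋈[g=f] T) → 3

== RESULT ==
g | e | u | f
4 | 5 | q | 4
5 | 6 | p | 5
5 | 6 | r | 5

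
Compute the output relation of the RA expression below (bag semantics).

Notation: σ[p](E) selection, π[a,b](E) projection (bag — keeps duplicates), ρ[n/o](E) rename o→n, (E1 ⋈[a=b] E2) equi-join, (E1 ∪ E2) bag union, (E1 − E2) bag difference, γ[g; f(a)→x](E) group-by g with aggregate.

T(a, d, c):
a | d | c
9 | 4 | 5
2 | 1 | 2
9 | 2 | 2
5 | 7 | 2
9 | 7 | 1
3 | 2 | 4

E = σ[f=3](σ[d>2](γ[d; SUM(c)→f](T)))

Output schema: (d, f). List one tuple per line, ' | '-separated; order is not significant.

Per-node cardinality:
  T → 6
  γ[d; SUM(c)→f](T) → 4
  σ[d>2](γ[d; SUM(c)→f](T)) → 2
  σ[f=3](σ[d>2](γ[d; SUM(c)→f](T))) → 1

== RESULT ==
d | f
7 | 3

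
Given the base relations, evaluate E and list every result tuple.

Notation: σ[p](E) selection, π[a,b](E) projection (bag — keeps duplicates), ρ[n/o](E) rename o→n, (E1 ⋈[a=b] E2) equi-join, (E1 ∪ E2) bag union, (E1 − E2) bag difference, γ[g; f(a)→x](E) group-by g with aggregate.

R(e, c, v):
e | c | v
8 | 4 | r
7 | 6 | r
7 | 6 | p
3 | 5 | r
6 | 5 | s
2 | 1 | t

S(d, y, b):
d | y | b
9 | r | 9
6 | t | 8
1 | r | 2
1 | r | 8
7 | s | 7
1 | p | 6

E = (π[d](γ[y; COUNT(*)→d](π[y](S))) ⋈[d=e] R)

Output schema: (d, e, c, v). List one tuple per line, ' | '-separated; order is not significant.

Stepwise |·|:
  S → 6
  π[y](S) → 6
  γ[y; COUNT(*)→d](π[y](S)) → 4
  π[d](γ[y; COUNT(*)→d](π[y](S))) → 4
  R → 6
  (π[d](γ[y; COUNT(*)→d](π[y](S))) ⋈[d=e] R) → 1

== RESULT ==
d | e | c | v
3 | 3 | 5 | r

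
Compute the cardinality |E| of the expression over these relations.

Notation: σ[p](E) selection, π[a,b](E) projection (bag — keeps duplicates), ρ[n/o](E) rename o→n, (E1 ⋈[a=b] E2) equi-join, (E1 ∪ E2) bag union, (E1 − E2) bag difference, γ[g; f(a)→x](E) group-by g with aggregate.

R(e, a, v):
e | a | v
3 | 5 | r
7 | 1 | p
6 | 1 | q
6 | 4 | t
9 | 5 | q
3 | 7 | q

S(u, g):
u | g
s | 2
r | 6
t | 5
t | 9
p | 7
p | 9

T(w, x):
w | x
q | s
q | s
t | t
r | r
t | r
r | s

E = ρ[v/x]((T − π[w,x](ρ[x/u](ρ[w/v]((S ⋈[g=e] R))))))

Stepwise |·|:
  T → 6
  S → 6
  R → 6
  (S ⋈[g=e] R) → 5
  ρ[w/v]((S ⋈[g=e] R)) → 5
  ρ[x/u](ρ[w/v]((S ⋈[g=e] R))) → 5
  π[w,x](ρ[x/u](ρ[w/v]((S ⋈[g=e] R)))) → 5
  (T − π[w,x](ρ[x/u](ρ[w/v]((S ⋈[g=e] R))))) → 5
  ρ[v/x]((T − π[w,x](ρ[x/u](ρ[w/v]((S ⋈[g=e] R)))))) → 5

|E| = 5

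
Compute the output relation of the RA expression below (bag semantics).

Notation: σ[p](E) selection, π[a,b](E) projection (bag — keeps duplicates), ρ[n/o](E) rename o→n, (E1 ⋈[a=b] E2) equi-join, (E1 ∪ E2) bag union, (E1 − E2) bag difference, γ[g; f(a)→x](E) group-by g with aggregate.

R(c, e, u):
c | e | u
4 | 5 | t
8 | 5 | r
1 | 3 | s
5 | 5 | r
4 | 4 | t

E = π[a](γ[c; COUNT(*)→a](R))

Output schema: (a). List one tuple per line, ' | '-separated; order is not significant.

Row counts bottom-up:
  R → 5
  γ[c; COUNT(*)→a](R) → 4
  π[a](γ[c; COUNT(*)→a](R)) → 4

== RESULT ==
a
1
1
1
2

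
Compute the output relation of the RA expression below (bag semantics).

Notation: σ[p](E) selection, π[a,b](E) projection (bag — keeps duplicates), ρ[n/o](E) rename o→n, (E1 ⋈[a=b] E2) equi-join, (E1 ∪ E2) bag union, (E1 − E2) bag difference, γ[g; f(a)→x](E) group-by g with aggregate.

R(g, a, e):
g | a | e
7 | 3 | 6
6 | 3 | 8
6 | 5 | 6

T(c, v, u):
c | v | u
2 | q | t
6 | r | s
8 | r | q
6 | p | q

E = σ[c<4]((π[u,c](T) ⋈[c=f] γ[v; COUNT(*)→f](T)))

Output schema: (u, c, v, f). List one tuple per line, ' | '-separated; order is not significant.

Subexpression sizes:
  T → 4
  π[u,c](T) → 4
  T → 4
  γ[v; COUNT(*)→f](T) → 3
  (π[u,c](T) ⋈[c=f] γ[v; COUNT(*)→f](T)) → 1
  σ[c<4]((π[u,c](T) ⋈[c=f] γ[v; COUNT(*)→f](T))) → 1

== RESULT ==
u | c | v | f
t | 2 | r | 2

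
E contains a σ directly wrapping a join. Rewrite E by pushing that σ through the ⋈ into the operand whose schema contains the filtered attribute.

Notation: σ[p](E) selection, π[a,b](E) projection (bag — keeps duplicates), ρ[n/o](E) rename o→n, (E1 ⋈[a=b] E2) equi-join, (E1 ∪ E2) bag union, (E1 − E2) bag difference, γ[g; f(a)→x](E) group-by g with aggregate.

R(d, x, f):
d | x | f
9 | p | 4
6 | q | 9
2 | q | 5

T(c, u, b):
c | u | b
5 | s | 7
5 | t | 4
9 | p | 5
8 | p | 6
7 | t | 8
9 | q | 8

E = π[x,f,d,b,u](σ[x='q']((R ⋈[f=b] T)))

σ filters on x, owned by the left side.
E' = π[x,f,d,b,u]((σ[x='q'](R) ⋈[f=b] T))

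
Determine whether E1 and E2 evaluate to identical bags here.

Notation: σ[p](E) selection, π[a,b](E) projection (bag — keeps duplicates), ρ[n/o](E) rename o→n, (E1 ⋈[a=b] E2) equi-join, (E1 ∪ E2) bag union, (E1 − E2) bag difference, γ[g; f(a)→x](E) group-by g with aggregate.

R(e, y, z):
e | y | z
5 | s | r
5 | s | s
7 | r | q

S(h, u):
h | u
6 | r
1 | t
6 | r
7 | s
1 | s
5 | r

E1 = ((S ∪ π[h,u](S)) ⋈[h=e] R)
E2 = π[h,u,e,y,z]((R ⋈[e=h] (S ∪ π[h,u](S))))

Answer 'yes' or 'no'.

E1 stepwise |·|:
  S → 6
  S → 6
  π[h,u](S) → 6
  (S ∪ π[h,u](S)) → 12
  R → 3
  ((S ∪ π[h,u](S)) ⋈[h=e] R) → 6
E2 stepwise |·|:
  R → 3
  S → 6
  S → 6
  π[h,u](S) → 6
  (S ∪ π[h,u](S)) → 12
  (R ⋈[e=h] (S ∪ π[h,u](S))) → 6
  π[h,u,e,y,z]((R ⋈[e=h] (S ∪ π[h,u](S)))) → 6

E1 and E2 produce the same multiset:
h | u | e | y | z
5 | r | 5 | s | r
5 | r | 5 | s | r
5 | r | 5 | s | s
5 | r | 5 | s | s
7 | s | 7 | r | q
7 | s | 7 | r | q

yes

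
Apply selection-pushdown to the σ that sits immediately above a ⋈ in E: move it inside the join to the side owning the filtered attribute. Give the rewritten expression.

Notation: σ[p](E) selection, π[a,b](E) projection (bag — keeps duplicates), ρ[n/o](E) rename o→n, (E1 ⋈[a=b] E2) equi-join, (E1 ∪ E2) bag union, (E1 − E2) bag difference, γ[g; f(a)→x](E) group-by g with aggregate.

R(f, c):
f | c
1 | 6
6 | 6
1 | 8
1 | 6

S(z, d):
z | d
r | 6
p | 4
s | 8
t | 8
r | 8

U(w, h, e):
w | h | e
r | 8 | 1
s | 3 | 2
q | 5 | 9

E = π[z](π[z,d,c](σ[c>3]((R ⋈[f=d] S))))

σ filters on c, owned by the left side.
E' = π[z](π[z,d,c]((σ[c>3](R) ⋈[f=d] S)))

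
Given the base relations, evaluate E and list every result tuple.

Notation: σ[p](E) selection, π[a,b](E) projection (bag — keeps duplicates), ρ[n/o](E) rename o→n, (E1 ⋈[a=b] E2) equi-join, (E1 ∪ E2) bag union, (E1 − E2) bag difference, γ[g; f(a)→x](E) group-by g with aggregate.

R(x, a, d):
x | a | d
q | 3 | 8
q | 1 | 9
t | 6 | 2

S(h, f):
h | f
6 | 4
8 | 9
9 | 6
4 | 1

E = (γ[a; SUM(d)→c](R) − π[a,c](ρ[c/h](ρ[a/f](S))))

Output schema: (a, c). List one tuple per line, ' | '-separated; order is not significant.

Subexpression sizes:
  R → 3
  γ[a; SUM(d)→c](R) → 3
  S → 4
  ρ[a/f](S) → 4
  ρ[c/h](ρ[a/f](S)) → 4
  π[a,c](ρ[c/h](ρ[a/f](S))) → 4
  (γ[a; SUM(d)→c](R) − π[a,c](ρ[c/h](ρ[a/f](S)))) → 3

== RESULT ==
a | c
1 | 9
3 | 8
6 | 2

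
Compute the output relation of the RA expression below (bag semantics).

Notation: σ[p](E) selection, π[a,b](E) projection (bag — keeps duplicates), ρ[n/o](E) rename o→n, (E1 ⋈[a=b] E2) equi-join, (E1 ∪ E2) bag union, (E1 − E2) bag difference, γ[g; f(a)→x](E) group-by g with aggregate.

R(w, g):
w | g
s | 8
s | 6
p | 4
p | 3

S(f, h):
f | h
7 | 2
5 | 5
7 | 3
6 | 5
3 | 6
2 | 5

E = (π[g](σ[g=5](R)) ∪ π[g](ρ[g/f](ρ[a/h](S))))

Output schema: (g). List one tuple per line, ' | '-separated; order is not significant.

Stepwise |·|:
  R → 4
  σ[g=5](R) → 0
  π[g](σ[g=5](R)) → 0
  S → 6
  ρ[a/h](S) → 6
  ρ[g/f](ρ[a/h](S)) → 6
  π[g](ρ[g/f](ρ[a/h](S))) → 6
  (π[g](σ[g=5](R)) ∪ π[g](ρ[g/f](ρ[a/h](S)))) → 6

== RESULT ==
g
2
3
5
6
7
7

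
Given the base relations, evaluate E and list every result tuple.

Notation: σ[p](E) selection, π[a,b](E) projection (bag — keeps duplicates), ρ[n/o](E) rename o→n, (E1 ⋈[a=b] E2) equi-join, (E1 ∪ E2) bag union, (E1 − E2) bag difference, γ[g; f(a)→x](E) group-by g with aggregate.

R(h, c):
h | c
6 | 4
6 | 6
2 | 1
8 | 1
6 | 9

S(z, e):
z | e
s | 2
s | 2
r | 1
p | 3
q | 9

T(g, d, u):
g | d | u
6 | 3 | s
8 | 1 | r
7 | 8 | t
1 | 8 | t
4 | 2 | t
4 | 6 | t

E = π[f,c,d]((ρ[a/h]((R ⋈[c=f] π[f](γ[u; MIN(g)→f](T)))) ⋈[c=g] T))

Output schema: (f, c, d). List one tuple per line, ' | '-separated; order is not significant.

Row counts bottom-up:
  R → 5
  T → 6
  γ[u; MIN(g)→f](T) → 3
  π[f](γ[u; MIN(g)→f](T)) → 3
  (R ⋈[c=f] π[f](γ[u; MIN(g)→f](T))) → 3
  ρ[a/h]((R ⋈[c=f] π[f](γ[u; MIN(g)→f](T)))) → 3
  T → 6
  (ρ[a/h]((R ⋈[c=f] π[f](γ[u; MIN(g)→f](T)))) ⋈[c=g] T) → 3
  π[f,c,d]((ρ[a/h]((R ⋈[c=f] π[f](γ[u; MIN(g)→f](T)))) ⋈[c=g] T)) → 3

== RESULT ==
f | c | d
1 | 1 | 8
1 | 1 | 8
6 | 6 | 3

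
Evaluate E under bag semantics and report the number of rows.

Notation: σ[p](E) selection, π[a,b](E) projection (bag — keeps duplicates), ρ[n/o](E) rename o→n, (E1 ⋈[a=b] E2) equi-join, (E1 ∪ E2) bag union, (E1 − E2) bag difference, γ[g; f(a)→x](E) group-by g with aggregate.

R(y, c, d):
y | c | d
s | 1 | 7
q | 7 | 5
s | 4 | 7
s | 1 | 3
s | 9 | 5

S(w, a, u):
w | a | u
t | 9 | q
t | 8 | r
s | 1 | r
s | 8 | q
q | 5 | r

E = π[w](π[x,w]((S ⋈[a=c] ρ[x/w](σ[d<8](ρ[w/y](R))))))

Per-node cardinality:
  S → 5
  R → 5
  ρ[w/y](R) → 5
  σ[d<8](ρ[w/y](R)) → 5
  ρ[x/w](σ[d<8](ρ[w/y](R))) → 5
  (S ⋈[a=c] ρ[x/w](σ[d<8](ρ[w/y](R)))) → 3
  π[x,w]((S ⋈[a=c] ρ[x/w](σ[d<8](ρ[w/y](R))))) → 3
  π[w](π[x,w]((S ⋈[a=c] ρ[x/w](σ[d<8](ρ[w/y](R)))))) → 3

|E| = 3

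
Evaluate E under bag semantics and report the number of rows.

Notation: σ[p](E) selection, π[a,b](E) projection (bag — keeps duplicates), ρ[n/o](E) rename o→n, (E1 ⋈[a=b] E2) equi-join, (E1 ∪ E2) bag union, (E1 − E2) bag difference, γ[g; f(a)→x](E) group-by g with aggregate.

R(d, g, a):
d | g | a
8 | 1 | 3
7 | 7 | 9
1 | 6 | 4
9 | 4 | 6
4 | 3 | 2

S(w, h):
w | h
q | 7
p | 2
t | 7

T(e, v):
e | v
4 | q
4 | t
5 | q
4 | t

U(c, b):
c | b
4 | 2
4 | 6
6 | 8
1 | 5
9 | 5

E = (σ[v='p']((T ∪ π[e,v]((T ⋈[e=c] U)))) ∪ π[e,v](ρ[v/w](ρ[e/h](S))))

Subexpression sizes:
  T → 4
  T → 4
  U → 5
  (T ⋈[e=c] U) → 6
  π[e,v]((T ⋈[e=c] U)) → 6
  (T ∪ π[e,v]((T ⋈[e=c] U))) → 10
  σ[v='p']((T ∪ π[e,v]((T ⋈[e=c] U)))) → 0
  S → 3
  ρ[e/h](S) → 3
  ρ[v/w](ρ[e/h](S)) → 3
  π[e,v](ρ[v/w](ρ[e/h](S))) → 3
  (σ[v='p']((T ∪ π[e,v]((T ⋈[e=c] U)))) ∪ π[e,v](ρ[v/w](ρ[e/h](S)))) → 3

|E| = 3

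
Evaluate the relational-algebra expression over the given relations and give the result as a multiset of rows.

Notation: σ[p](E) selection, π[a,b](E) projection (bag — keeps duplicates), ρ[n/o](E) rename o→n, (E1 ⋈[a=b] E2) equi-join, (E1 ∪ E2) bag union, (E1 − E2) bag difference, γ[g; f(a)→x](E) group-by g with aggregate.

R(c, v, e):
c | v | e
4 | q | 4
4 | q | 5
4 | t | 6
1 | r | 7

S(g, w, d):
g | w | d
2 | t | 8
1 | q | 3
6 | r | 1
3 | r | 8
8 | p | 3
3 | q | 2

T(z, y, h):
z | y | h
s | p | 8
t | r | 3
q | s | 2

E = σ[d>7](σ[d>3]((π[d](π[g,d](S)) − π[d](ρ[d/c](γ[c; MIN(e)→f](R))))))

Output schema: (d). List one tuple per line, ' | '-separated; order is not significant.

Per-node cardinality:
  S → 6
  π[g,d](S) → 6
  π[d](π[g,d](S)) → 6
  R → 4
  γ[c; MIN(e)→f](R) → 2
  ρ[d/c](γ[c; MIN(e)→f](R)) → 2
  π[d](ρ[d/c](γ[c; MIN(e)→f](R))) → 2
  (π[d](π[g,d](S)) − π[d](ρ[d/c](γ[c; MIN(e)→f](R)))) → 5
  σ[d>3]((π[d](π[g,d](S)) − π[d](ρ[d/c](γ[c; MIN(e)→f](R))))) → 2
  σ[d>7](σ[d>3]((π[d](π[g,d](S)) − π[d](ρ[d/c](γ[c; MIN(e)→f](R)))))) → 2

== RESULT ==
d
8
8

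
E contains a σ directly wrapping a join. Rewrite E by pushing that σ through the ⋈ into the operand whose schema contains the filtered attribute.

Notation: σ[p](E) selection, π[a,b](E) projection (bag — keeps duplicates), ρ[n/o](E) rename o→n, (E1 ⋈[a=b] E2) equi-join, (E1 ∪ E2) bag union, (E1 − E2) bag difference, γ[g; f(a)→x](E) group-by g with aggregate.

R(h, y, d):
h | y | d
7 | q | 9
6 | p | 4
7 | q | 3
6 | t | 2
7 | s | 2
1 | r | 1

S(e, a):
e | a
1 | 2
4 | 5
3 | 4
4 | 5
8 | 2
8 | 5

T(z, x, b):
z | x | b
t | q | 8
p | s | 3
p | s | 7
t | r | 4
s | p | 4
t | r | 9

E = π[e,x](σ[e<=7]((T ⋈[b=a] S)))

σ filters on e, owned by the right side.
E' = π[e,x]((T ⋈[b=a] σ[e<=7](S)))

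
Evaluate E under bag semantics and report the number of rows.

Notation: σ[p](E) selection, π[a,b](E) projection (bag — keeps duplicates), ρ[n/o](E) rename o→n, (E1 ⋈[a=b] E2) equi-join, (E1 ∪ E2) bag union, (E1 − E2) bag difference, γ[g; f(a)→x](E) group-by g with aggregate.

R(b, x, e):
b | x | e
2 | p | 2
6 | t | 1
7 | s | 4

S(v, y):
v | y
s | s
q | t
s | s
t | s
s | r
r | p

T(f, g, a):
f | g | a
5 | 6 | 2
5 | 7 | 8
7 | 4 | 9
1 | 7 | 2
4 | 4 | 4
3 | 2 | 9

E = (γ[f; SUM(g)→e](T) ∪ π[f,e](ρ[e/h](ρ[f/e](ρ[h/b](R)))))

Row counts bottom-up:
  T → 6
  γ[f; SUM(g)→e](T) → 5
  R → 3
  ρ[h/b](R) → 3
  ρ[f/e](ρ[h/b](R)) → 3
  ρ[e/h](ρ[f/e](ρ[h/b](R))) → 3
  π[f,e](ρ[e/h](ρ[f/e](ρ[h/b](R)))) → 3
  (γ[f; SUM(g)→e](T) ∪ π[f,e](ρ[e/h](ρ[f/e](ρ[h/b](R))))) → 8

|E| = 8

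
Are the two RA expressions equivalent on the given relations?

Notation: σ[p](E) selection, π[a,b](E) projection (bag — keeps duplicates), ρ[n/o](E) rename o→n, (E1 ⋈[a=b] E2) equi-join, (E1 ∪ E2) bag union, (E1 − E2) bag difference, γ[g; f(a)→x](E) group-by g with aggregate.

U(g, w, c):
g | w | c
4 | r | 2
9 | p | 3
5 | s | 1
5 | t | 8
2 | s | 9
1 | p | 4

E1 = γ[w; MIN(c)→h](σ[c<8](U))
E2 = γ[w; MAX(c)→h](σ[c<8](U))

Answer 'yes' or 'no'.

E1 row counts bottom-up:
  U → 6
  σ[c<8](U) → 4
  γ[w; MIN(c)→h](σ[c<8](U)) → 3
E2 row counts bottom-up:
  U → 6
  σ[c<8](U) → 4
  γ[w; MAX(c)→h](σ[c<8](U)) → 3

E1 result:
w | h
p | 3
r | 2
s | 1
E2 result:
w | h
p | 4
r | 2
s | 1
Witness: ('p', 3) appears 1× in E1 but 0× in E2.

no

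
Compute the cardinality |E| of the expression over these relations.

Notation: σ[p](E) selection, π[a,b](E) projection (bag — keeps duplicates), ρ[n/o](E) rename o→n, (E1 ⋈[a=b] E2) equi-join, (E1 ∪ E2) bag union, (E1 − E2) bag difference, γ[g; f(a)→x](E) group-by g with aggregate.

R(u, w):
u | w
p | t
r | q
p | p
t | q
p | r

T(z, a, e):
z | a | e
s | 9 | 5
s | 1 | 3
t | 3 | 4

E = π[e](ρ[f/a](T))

Stepwise |·|:
  T → 3
  ρ[f/a](T) → 3
  π[e](ρ[f/a](T)) → 3

|E| = 3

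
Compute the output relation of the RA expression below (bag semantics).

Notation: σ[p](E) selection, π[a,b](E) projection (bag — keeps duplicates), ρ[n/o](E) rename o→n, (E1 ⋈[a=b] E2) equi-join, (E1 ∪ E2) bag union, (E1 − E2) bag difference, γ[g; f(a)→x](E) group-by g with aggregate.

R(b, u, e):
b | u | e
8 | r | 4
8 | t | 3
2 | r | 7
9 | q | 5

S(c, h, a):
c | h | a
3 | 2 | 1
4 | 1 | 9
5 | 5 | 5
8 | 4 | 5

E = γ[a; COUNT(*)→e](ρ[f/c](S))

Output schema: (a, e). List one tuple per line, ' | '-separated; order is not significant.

Subexpression sizes:
  S → 4
  ρ[f/c](S) → 4
  γ[a; COUNT(*)→e](ρ[f/c](S)) → 3

== RESULT ==
a | e
1 | 1
5 | 2
9 | 1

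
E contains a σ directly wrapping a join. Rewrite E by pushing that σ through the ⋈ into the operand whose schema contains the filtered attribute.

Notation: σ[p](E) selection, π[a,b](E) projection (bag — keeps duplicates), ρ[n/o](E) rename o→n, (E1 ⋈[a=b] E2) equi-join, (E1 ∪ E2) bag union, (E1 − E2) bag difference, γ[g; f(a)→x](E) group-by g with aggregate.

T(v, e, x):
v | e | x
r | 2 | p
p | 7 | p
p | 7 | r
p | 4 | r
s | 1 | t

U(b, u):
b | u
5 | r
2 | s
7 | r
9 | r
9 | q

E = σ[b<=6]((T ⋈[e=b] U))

σ filters on b, owned by the right side.
E' = (T ⋈[e=b] σ[b<=6](U))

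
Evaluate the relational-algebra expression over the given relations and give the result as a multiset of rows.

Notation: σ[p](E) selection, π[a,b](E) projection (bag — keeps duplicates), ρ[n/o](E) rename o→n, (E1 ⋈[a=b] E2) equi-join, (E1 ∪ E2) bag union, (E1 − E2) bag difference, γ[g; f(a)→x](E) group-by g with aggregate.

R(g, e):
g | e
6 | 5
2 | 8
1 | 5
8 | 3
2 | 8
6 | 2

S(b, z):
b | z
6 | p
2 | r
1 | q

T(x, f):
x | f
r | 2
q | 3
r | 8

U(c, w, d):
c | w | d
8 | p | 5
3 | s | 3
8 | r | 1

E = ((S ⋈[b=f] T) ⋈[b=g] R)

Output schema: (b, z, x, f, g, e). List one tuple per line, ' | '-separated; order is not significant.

Per-node cardinality:
  S → 3
  T → 3
  (S ⋈[b=f] T) → 1
  R → 6
  ((S ⋈[b=f] T) ⋈[b=g] R) → 2

== RESULT ==
b | z | x | f | g | e
2 | r | r | 2 | 2 | 8
2 | r | r | 2 | 2 | 8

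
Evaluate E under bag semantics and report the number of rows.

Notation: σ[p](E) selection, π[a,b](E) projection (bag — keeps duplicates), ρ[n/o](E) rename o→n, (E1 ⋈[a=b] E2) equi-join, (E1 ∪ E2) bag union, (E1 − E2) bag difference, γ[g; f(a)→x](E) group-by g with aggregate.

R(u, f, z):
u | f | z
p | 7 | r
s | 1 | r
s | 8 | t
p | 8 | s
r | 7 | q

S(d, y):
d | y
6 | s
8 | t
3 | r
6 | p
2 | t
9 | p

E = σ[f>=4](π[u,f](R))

Row counts bottom-up:
  R → 5
  π[u,f](R) → 5
  σ[f>=4](π[u,f](R)) → 4

|E| = 4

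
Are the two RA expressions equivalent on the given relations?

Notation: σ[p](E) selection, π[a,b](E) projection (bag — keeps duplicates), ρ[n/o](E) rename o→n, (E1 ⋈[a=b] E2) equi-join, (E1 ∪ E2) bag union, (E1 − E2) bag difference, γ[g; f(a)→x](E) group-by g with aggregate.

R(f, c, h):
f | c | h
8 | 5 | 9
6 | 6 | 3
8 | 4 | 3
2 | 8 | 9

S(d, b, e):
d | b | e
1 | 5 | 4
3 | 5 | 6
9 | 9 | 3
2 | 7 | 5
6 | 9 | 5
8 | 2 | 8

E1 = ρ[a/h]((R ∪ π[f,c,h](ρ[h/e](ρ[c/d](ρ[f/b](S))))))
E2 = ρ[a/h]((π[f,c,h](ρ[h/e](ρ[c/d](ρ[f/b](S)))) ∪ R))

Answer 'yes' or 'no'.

E1 per-node cardinality:
  R → 4
  S → 6
  ρ[f/b](S) → 6
  ρ[c/d](ρ[f/b](S)) → 6
  ρ[h/e](ρ[c/d](ρ[f/b](S))) → 6
  π[f,c,h](ρ[h/e](ρ[c/d](ρ[f/b](S)))) → 6
  (R ∪ π[f,c,h](ρ[h/e](ρ[c/d](ρ[f/b](S))))) → 10
  ρ[a/h]((R ∪ π[f,c,h](ρ[h/e](ρ[c/d](ρ[f/b](S)))))) → 10
E2 per-node cardinality:
  S → 6
  ρ[f/b](S) → 6
  ρ[c/d](ρ[f/b](S)) → 6
  ρ[h/e](ρ[c/d](ρ[f/b](S))) → 6
  π[f,c,h](ρ[h/e](ρ[c/d](ρ[f/b](S)))) → 6
  R → 4
  (π[f,c,h](ρ[h/e](ρ[c/d](ρ[f/b](S)))) ∪ R) → 10
  ρ[a/h]((π[f,c,h](ρ[h/e](ρ[c/d](ρ[f/b](S)))) ∪ R)) → 10

E1 and E2 produce the same multiset:
f | c | a
2 | 8 | 8
2 | 8 | 9
5 | 1 | 4
5 | 3 | 6
6 | 6 | 3
7 | 2 | 5
8 | 4 | 3
8 | 5 | 9
9 | 6 | 5
9 | 9 | 3

yes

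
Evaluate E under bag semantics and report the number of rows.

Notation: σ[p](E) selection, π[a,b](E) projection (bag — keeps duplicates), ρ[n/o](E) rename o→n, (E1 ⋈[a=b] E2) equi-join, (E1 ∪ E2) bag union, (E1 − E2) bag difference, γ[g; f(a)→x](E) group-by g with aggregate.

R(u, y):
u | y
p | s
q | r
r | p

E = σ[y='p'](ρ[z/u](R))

Row counts bottom-up:
  R → 3
  ρ[z/u](R) → 3
  σ[y='p'](ρ[z/u](R)) → 1

|E| = 1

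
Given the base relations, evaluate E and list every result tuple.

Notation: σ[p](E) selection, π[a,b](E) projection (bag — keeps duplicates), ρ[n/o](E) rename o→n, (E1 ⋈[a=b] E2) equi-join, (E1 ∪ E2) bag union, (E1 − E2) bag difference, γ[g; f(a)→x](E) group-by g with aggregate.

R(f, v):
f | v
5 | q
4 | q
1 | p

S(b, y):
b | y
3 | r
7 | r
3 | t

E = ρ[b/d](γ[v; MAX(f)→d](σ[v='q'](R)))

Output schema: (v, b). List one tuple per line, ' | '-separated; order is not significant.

Row counts bottom-up:
  R → 3
  σ[v='q'](R) → 2
  γ[v; MAX(f)→d](σ[v='q'](R)) → 1
  ρ[b/d](γ[v; MAX(f)→d](σ[v='q'](R))) → 1

== RESULT ==
v | b
q | 5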